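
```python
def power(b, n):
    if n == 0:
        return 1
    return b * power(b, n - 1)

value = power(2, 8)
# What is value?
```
Call trace:
power(b=2, n=8)
  power(b=2, n=7)
    power(b=2, n=6)
      power(b=2, n=5)
        power(b=2, n=4)
          power(b=2, n=3)
            power(b=2, n=2)
              power(b=2, n=1)
                power(b=2, n=0)
                -> return 1
              -> return 2
            -> return 4
          -> return 8
        -> return 16
      -> return 32
    -> return 64
  -> return 128
-> return 256

Final answer: 256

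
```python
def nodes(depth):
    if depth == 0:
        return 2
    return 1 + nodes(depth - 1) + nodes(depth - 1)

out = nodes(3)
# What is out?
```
Call trace (a repeated sub-call is expanded the first time; later identical calls just restate its return value):
nodes(depth=3)
  nodes(depth=2)
    nodes(depth=1)
      nodes(depth=0)
      -> return 2
      nodes(depth=0)
      -> return 2
    -> return 5
    nodes(depth=1) -> return 5  (same call as traced above)
  -> return 11
  nodes(depth=2) -> return 11  (same call as traced above)
-> return 23

Final answer: 23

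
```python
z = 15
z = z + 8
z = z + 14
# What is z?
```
Trace:
  z=15
  z=23
  z=37

Final answer: 37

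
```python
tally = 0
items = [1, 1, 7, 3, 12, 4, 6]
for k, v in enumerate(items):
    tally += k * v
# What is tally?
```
Trace:
  tally=0
  tally=0, k=0, v=1
  tally=1, k=1, v=1
  tally=15, k=2, v=7
  tally=24, k=3, v=3
  tally=72, k=4, v=12
  tally=92, k=5, v=4
  tally=128, k=6, v=6

Final answer: 128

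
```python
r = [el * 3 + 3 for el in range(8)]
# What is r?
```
Trace:
  el=0
  el=1
  el=2
  el=3
  el=4
  el=5
  el=6
  el=7
  r=[3, 6, 9, 12, 15, 18, 21, 24]

Final answer: [3, 6, 9, 12, 15, 18, 21, 24]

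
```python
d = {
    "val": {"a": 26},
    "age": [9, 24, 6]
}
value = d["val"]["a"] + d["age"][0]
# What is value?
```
Trace:
  d={'val': {'a': 26}, 'age': [9, 24, 6]}
  d={'val': {'a': 26}, 'age': [9, 24, 6]}, value=35

Final answer: 35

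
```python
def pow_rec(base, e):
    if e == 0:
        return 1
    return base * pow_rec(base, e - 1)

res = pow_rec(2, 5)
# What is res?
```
Call trace:
pow_rec(base=2, e=5)
  pow_rec(base=2, e=4)
    pow_rec(base=2, e=3)
      pow_rec(base=2, e=2)
        pow_rec(base=2, e=1)
          pow_rec(base=2, e=0)
          -> return 1
        -> return 2
      -> return 4
    -> return 8
  -> return 16
-> return 32

Final answer: 32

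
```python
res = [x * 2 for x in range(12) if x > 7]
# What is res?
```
Trace:
  x=0
  x=1
  x=2
  x=3
  x=4
  x=5
  x=6
  x=7
  x=8
  x=9
  x=10
  x=11
  res=[16, 18, 20, 22]

Final answer: [16, 18, 20, 22]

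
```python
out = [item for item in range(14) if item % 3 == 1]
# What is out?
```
Trace:
  item=0
  item=1
  item=2
  item=3
  item=4
  item=5
  item=6
  item=7
  item=8
  item=9
  item=10
  item=11
  item=12
  item=13
  out=[1, 4, 7, 10, 13]

Final answer: [1, 4, 7, 10, 13]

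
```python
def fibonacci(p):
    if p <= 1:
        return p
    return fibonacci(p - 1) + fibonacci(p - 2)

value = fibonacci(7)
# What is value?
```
Call trace (a repeated sub-call is expanded the first time; later identical calls just restate its return value):
fibonacci(p=7)
  fibonacci(p=6)
    fibonacci(p=5)
      fibonacci(p=4)
        fibonacci(p=3)
          fibonacci(p=2)
            fibonacci(p=1)
            -> return 1
            fibonacci(p=0)
            -> return 0
          -> return 1
          fibonacci(p=1)
          -> return 1
        -> return 2
        fibonacci(p=2) -> return 1  (same call as traced above)
      -> return 3
      fibonacci(p=3) -> return 2  (same call as traced above)
    -> return 5
    fibonacci(p=4) -> return 3  (same call as traced above)
  -> return 8
  fibonacci(p=5) -> return 5  (same call as traced above)
-> return 13

Final answer: 13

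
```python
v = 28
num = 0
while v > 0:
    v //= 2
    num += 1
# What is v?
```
Trace:
  v=28
  v=28, num=0
  v=14, num=1
  v=7, num=2
  v=3, num=3
  v=1, num=4
  v=0, num=5

Final answer: 0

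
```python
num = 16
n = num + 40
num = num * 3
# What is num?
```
Trace:
  num=16
  num=16, n=56
  num=48, n=56

Final answer: 48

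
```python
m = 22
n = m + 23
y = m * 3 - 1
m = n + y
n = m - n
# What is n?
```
Trace:
  m=22
  m=22, n=45
  m=22, n=45, y=65
  m=110, n=45, y=65
  m=110, n=65, y=65

Final answer: 65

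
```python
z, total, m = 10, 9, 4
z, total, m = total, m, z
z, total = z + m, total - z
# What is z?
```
Trace:
  z=10, total=9, m=4
  z=9, total=4, m=10
  z=19, total=-5, m=10

Final answer: 19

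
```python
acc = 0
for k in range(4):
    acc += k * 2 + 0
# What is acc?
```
Trace:
  acc=0
  acc=0, k=0
  acc=2, k=1
  acc=6, k=2
  acc=12, k=3

Final answer: 12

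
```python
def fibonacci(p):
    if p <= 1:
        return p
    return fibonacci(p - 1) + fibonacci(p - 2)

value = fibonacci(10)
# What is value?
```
Call trace (a repeated sub-call is expanded the first time; later identical calls just restate its return value):
fibonacci(p=10)
  fibonacci(p=9)
    fibonacci(p=8)
      fibonacci(p=7)
        fibonacci(p=6)
          fibonacci(p=5)
            fibonacci(p=4)
              fibonacci(p=3)
                fibonacci(p=2)
                  fibonacci(p=1)
                  -> return 1
                  fibonacci(p=0)
                  -> return 0
                -> return 1
                fibonacci(p=1)
                -> return 1
              -> return 2
              fibonacci(p=2) -> return 1  (same call as traced above)
            -> return 3
            fibonacci(p=3) -> return 2  (same call as traced above)
          -> return 5
          fibonacci(p=4) -> return 3  (same call as traced above)
        -> return 8
        fibonacci(p=5) -> return 5  (same call as traced above)
      -> return 13
      fibonacci(p=6) -> return 8  (same call as traced above)
    -> return 21
    fibonacci(p=7) -> return 13  (same call as traced above)
  -> return 34
  fibonacci(p=8) -> return 21  (same call as traced above)
-> return 55

Final answer: 55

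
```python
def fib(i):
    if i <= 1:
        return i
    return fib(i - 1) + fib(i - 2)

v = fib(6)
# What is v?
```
Call trace (a repeated sub-call is expanded the first time; later identical calls just restate its return value):
fib(i=6)
  fib(i=5)
    fib(i=4)
      fib(i=3)
        fib(i=2)
          fib(i=1)
          -> return 1
          fib(i=0)
          -> return 0
        -> return 1
        fib(i=1)
        -> return 1
      -> return 2
      fib(i=2) -> return 1  (same call as traced above)
    -> return 3
    fib(i=3) -> return 2  (same call as traced above)
  -> return 5
  fib(i=4) -> return 3  (same call as traced above)
-> return 8

Final answer: 8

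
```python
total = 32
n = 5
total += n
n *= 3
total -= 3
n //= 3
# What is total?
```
Trace:
  total=32
  total=32, n=5
  total=37, n=5
  total=37, n=15
  total=34, n=15
  total=34, n=5

Final answer: 34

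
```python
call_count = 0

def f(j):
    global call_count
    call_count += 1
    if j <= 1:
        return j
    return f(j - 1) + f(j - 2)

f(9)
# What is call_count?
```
Call trace (a repeated sub-call is expanded the first time; later identical calls just restate its return value):
f(j=9)
  f(j=8)
    f(j=7)
      f(j=6)
        f(j=5)
          f(j=4)
            f(j=3)
              f(j=2)
                f(j=1)
                -> return 1
                f(j=0)
                -> return 0
              -> return 1
              f(j=1)
              -> return 1
            -> return 2
            f(j=2) -> return 1  (same call as traced above)
          -> return 3
          f(j=3) -> return 2  (same call as traced above)
        -> return 5
        f(j=4) -> return 3  (same call as traced above)
      -> return 8
      f(j=5) -> return 5  (same call as traced above)
    -> return 13
    f(j=6) -> return 8  (same call as traced above)
  -> return 21
  f(j=7) -> return 13  (same call as traced above)
-> return 34

call_count is incremented once per call, so count the calls in each subtree. Let C(j) = number of calls made by f(j).
C(0) = C(1) = 1 (base case, no recursion); C(j) = 1 + C(j - 1) + C(j - 2) otherwise.
C(2) = 1 + C(1) + C(0) = 1 + 1 + 1 = 3
C(3) = 1 + C(2) + C(1) = 1 + 3 + 1 = 5
C(4) = 1 + C(3) + C(2) = 1 + 5 + 3 = 9
C(5) = 1 + C(4) + C(3) = 1 + 9 + 5 = 15
C(6) = 1 + C(5) + C(4) = 1 + 15 + 9 = 25
C(7) = 1 + C(6) + C(5) = 1 + 25 + 15 = 41
C(8) = 1 + C(7) + C(6) = 1 + 41 + 25 = 67
C(9) = 1 + C(8) + C(7) = 1 + 67 + 41 = 109
call_count = C(9) = 109

Final answer: 109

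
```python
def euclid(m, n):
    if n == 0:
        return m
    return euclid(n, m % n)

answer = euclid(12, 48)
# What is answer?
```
Call trace:
euclid(m=12, n=48)
  euclid(m=48, n=12)
    euclid(m=12, n=0)
    -> return 12
  -> return 12
-> return 12

Final answer: 12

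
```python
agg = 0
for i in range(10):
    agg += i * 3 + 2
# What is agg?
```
Trace:
  agg=0
  agg=2, i=0
  agg=7, i=1
  agg=15, i=2
  agg=26, i=3
  agg=40, i=4
  agg=57, i=5
  agg=77, i=6
  agg=100, i=7
  agg=126, i=8
  agg=155, i=9

Final answer: 155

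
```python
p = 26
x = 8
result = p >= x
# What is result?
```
Trace:
  p=26
  p=26, x=8
  p=26, x=8, result=True

Final answer: True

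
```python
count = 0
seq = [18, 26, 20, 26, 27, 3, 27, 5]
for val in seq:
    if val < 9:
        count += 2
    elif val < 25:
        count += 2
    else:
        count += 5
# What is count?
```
Trace:
  count=0
  count=2, val=18
  count=7, val=26
  count=9, val=20
  count=14, val=26
  count=19, val=27
  count=21, val=3
  count=26, val=27
  count=28, val=5

Final answer: 28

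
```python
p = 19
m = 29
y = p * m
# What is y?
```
Trace:
  p=19
  p=19, m=29
  p=19, m=29, y=551

Final answer: 551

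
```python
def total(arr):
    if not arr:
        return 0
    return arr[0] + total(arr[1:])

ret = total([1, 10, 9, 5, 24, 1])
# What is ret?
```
Call trace:
total(arr=[1, 10, 9, 5, 24, 1])
  total(arr=[10, 9, 5, 24, 1])
    total(arr=[9, 5, 24, 1])
      total(arr=[5, 24, 1])
        total(arr=[24, 1])
          total(arr=[1])
            total(arr=[])
            -> return 0
          -> return 1
        -> return 25
      -> return 30
    -> return 39
  -> return 49
-> return 50

Final answer: 50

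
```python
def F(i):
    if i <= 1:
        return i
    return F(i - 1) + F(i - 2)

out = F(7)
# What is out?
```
Call trace (a repeated sub-call is expanded the first time; later identical calls just restate its return value):
F(i=7)
  F(i=6)
    F(i=5)
      F(i=4)
        F(i=3)
          F(i=2)
            F(i=1)
            -> return 1
            F(i=0)
            -> return 0
          -> return 1
          F(i=1)
          -> return 1
        -> return 2
        F(i=2) -> return 1  (same call as traced above)
      -> return 3
      F(i=3) -> return 2  (same call as traced above)
    -> return 5
    F(i=4) -> return 3  (same call as traced above)
  -> return 8
  F(i=5) -> return 5  (same call as traced above)
-> return 13

Final answer: 13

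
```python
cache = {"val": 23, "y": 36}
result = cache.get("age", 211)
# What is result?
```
Trace:
  cache={'val': 23, 'y': 36}
  cache={'val': 23, 'y': 36}, result=211

Final answer: 211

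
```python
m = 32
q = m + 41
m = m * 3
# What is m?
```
Trace:
  m=32
  m=32, q=73
  m=96, q=73

Final answer: 96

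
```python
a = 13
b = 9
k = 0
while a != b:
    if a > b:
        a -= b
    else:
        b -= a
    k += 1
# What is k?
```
Trace:
  a=13
  a=13, b=9
  a=13, b=9, k=0
  a=4, b=9, k=1
  a=4, b=5, k=2
  a=4, b=1, k=3
  a=3, b=1, k=4
  a=2, b=1, k=5
  a=1, b=1, k=6

Final answer: 6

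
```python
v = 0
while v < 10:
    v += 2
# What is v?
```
Trace:
  v=0
  v=2
  v=4
  v=6
  v=8
  v=10

Final answer: 10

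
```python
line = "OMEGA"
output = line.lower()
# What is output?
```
Trace:
  line='OMEGA'
  line='OMEGA', output='omega'

Final answer: 'omega'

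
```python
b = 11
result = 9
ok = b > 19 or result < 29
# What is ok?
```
Trace:
  b=11
  b=11, result=9
  b=11, result=9, ok=True

Final answer: True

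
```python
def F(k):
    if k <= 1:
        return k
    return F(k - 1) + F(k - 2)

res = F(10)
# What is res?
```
Call trace (a repeated sub-call is expanded the first time; later identical calls just restate its return value):
F(k=10)
  F(k=9)
    F(k=8)
      F(k=7)
        F(k=6)
          F(k=5)
            F(k=4)
              F(k=3)
                F(k=2)
                  F(k=1)
                  -> return 1
                  F(k=0)
                  -> return 0
                -> return 1
                F(k=1)
                -> return 1
              -> return 2
              F(k=2) -> return 1  (same call as traced above)
            -> return 3
            F(k=3) -> return 2  (same call as traced above)
          -> return 5
          F(k=4) -> return 3  (same call as traced above)
        -> return 8
        F(k=5) -> return 5  (same call as traced above)
      -> return 13
      F(k=6) -> return 8  (same call as traced above)
    -> return 21
    F(k=7) -> return 13  (same call as traced above)
  -> return 34
  F(k=8) -> return 21  (same call as traced above)
-> return 55

Final answer: 55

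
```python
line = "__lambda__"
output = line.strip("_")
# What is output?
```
Trace:
  line='__lambda__'
  line='__lambda__', output='lambda'

Final answer: 'lambda'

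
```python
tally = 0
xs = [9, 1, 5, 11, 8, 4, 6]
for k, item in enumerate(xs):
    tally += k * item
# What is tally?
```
Trace:
  tally=0
  tally=0, k=0, item=9
  tally=1, k=1, item=1
  tally=11, k=2, item=5
  tally=44, k=3, item=11
  tally=76, k=4, item=8
  tally=96, k=5, item=4
  tally=132, k=6, item=6

Final answer: 132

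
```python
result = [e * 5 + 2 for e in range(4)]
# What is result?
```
Trace:
  e=0
  e=1
  e=2
  e=3
  result=[2, 7, 12, 17]

Final answer: [2, 7, 12, 17]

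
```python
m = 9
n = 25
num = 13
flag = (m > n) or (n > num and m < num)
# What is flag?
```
Trace:
  m=9
  m=9, n=25
  m=9, n=25, num=13
  m=9, n=25, num=13, flag=True

Final answer: True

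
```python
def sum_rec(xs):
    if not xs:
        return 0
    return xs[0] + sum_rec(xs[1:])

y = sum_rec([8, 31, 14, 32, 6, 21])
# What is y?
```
Call trace:
sum_rec(xs=[8, 31, 14, 32, 6, 21])
  sum_rec(xs=[31, 14, 32, 6, 21])
    sum_rec(xs=[14, 32, 6, 21])
      sum_rec(xs=[32, 6, 21])
        sum_rec(xs=[6, 21])
          sum_rec(xs=[21])
            sum_rec(xs=[])
            -> return 0
          -> return 21
        -> return 27
      -> return 59
    -> return 73
  -> return 104
-> return 112

Final answer: 112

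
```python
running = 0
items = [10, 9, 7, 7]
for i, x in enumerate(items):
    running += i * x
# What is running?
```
Trace:
  running=0
  running=0, i=0, x=10
  running=9, i=1, x=9
  running=23, i=2, x=7
  running=44, i=3, x=7

Final answer: 44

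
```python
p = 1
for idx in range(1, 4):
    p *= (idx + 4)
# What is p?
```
Trace:
  p=1
  p=5, idx=1
  p=30, idx=2
  p=210, idx=3

Final answer: 210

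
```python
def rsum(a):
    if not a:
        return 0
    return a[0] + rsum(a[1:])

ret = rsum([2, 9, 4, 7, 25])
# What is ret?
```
Call trace:
rsum(a=[2, 9, 4, 7, 25])
  rsum(a=[9, 4, 7, 25])
    rsum(a=[4, 7, 25])
      rsum(a=[7, 25])
        rsum(a=[25])
          rsum(a=[])
          -> return 0
        -> return 25
      -> return 32
    -> return 36
  -> return 45
-> return 47

Final answer: 47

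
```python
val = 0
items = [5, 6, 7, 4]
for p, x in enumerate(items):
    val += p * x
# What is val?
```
Trace:
  val=0
  val=0, p=0, x=5
  val=6, p=1, x=6
  val=20, p=2, x=7
  val=32, p=3, x=4

Final answer: 32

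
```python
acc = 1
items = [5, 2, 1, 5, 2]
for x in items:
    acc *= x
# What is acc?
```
Trace:
  acc=1
  acc=5, x=5
  acc=10, x=2
  acc=10, x=1
  acc=50, x=5
  acc=100, x=2

Final answer: 100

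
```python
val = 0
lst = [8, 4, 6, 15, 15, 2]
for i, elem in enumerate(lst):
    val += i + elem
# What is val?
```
Trace:
  val=0
  val=8, i=0, elem=8
  val=13, i=1, elem=4
  val=21, i=2, elem=6
  val=39, i=3, elem=15
  val=58, i=4, elem=15
  val=65, i=5, elem=2

Final answer: 65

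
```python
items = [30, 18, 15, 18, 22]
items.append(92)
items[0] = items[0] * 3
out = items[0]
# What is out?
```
Trace:
  items=[30, 18, 15, 18, 22]
  items=[30, 18, 15, 18, 22, 92]
  items=[90, 18, 15, 18, 22, 92]
  items=[90, 18, 15, 18, 22, 92], out=90

Final answer: 90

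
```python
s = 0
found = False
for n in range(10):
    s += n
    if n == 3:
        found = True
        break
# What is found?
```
Trace:
  s=0
  s=0, found=False
  s=0, found=False, n=0
  s=1, found=False, n=1
  s=3, found=False, n=2
  s=6, found=True, n=3

Final answer: True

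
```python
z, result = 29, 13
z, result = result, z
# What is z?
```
Trace:
  z=29, result=13
  z=13, result=29

Final answer: 13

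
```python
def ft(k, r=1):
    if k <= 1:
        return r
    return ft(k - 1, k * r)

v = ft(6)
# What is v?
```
Call trace:
ft(k=6, r=1)
  ft(k=5, r=6)
    ft(k=4, r=30)
      ft(k=3, r=120)
        ft(k=2, r=360)
          ft(k=1, r=720)
          -> return 720
        -> return 720
      -> return 720
    -> return 720
  -> return 720
-> return 720

Final answer: 720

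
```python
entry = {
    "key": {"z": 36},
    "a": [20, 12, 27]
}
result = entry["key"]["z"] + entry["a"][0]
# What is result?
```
Trace:
  entry={'key': {'z': 36}, 'a': [20, 12, 27]}
  entry={'key': {'z': 36}, 'a': [20, 12, 27]}, result=56

Final answer: 56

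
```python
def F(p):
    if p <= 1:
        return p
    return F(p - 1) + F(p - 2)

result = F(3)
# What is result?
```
Call trace:
F(p=3)
  F(p=2)
    F(p=1)
    -> return 1
    F(p=0)
    -> return 0
  -> return 1
  F(p=1)
  -> return 1
-> return 2

Final answer: 2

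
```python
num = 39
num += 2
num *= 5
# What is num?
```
Trace:
  num=39
  num=41
  num=205

Final answer: 205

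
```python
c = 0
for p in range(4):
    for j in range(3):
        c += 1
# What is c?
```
Trace:
  c=0
  c=1, p=0, j=0
  c=2, p=0, j=1
  c=3, p=0, j=2
  c=4, p=1, j=0
  c=5, p=1, j=1
  c=6, p=1, j=2
  c=7, p=2, j=0
  c=8, p=2, j=1
  c=9, p=2, j=2
  c=10, p=3, j=0
  c=11, p=3, j=1
  c=12, p=3, j=2

Final answer: 12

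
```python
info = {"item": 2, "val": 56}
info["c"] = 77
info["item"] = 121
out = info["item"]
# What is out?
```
Trace:
  info={'item': 2, 'val': 56}
  info={'item': 2, 'val': 56, 'c': 77}
  info={'item': 121, 'val': 56, 'c': 77}
  info={'item': 121, 'val': 56, 'c': 77}, out=121

Final answer: 121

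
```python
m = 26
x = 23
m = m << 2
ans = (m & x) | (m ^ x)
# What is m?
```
Trace:
  m=26
  m=26, x=23
  m=104, x=23
  m=104, x=23, ans=127

Final answer: 104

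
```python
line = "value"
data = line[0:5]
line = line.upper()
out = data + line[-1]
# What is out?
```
Trace:
  line='value'
  line='value', data='value'
  line='VALUE', data='value'
  line='VALUE', data='value', out='valueE'

Final answer: 'valueE'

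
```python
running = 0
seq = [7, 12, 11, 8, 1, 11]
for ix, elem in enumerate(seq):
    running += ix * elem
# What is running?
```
Trace:
  running=0
  running=0, ix=0, elem=7
  running=12, ix=1, elem=12
  running=34, ix=2, elem=11
  running=58, ix=3, elem=8
  running=62, ix=4, elem=1
  running=117, ix=5, elem=11

Final answer: 117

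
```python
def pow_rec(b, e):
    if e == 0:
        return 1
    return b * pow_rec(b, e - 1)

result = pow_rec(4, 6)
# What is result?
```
Call trace:
pow_rec(b=4, e=6)
  pow_rec(b=4, e=5)
    pow_rec(b=4, e=4)
      pow_rec(b=4, e=3)
        pow_rec(b=4, e=2)
          pow_rec(b=4, e=1)
            pow_rec(b=4, e=0)
            -> return 1
          -> return 4
        -> return 16
      -> return 64
    -> return 256
  -> return 1024
-> return 4096

Final answer: 4096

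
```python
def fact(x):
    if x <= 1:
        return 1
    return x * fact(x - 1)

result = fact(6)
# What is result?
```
Call trace:
fact(x=6)
  fact(x=5)
    fact(x=4)
      fact(x=3)
        fact(x=2)
          fact(x=1)
          -> return 1
        -> return 2
      -> return 6
    -> return 24
  -> return 120
-> return 720

Final answer: 720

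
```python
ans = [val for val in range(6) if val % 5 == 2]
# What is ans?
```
Trace:
  val=0
  val=1
  val=2
  val=3
  val=4
  val=5
  ans=[2]

Final answer: [2]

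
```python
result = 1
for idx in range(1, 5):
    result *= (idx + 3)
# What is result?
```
Trace:
  result=1
  result=4, idx=1
  result=20, idx=2
  result=120, idx=3
  result=840, idx=4

Final answer: 840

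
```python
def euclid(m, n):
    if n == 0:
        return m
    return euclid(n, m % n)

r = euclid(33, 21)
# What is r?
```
Call trace:
euclid(m=33, n=21)
  euclid(m=21, n=12)
    euclid(m=12, n=9)
      euclid(m=9, n=3)
        euclid(m=3, n=0)
        -> return 3
      -> return 3
    -> return 3
  -> return 3
-> return 3

Final answer: 3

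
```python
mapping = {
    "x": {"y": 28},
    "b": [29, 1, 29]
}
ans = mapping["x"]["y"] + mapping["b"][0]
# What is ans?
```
Trace:
  mapping={'x': {'y': 28}, 'b': [29, 1, 29]}
  mapping={'x': {'y': 28}, 'b': [29, 1, 29]}, ans=57

Final answer: 57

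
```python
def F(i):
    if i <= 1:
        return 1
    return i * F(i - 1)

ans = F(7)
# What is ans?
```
Call trace:
F(i=7)
  F(i=6)
    F(i=5)
      F(i=4)
        F(i=3)
          F(i=2)
            F(i=1)
            -> return 1
          -> return 2
        -> return 6
      -> return 24
    -> return 120
  -> return 720
-> return 5040

Final answer: 5040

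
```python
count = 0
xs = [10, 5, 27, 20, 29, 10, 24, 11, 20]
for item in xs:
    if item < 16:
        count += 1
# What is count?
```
Trace:
  count=0
  count=1, item=10
  count=2, item=5
  count=2, item=27
  count=2, item=20
  count=2, item=29
  count=3, item=10
  count=3, item=24
  count=4, item=11
  count=4, item=20

Final answer: 4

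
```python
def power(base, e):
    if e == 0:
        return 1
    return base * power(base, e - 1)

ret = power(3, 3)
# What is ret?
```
Call trace:
power(base=3, e=3)
  power(base=3, e=2)
    power(base=3, e=1)
      power(base=3, e=0)
      -> return 1
    -> return 3
  -> return 9
-> return 27

Final answer: 27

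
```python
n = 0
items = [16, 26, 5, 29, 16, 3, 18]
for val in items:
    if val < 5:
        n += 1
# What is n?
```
Trace:
  n=0
  n=0, val=16
  n=0, val=26
  n=0, val=5
  n=0, val=29
  n=0, val=16
  n=1, val=3
  n=1, val=18

Final answer: 1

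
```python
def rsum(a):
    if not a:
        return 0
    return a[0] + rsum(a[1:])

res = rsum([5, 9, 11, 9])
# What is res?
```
Call trace:
rsum(a=[5, 9, 11, 9])
  rsum(a=[9, 11, 9])
    rsum(a=[11, 9])
      rsum(a=[9])
        rsum(a=[])
        -> return 0
      -> return 9
    -> return 20
  -> return 29
-> return 34

Final answer: 34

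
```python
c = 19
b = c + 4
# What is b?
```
Trace:
  c=19
  c=19, b=23

Final answer: 23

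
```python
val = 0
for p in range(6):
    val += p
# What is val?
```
Trace:
  val=0
  val=0, p=0
  val=1, p=1
  val=3, p=2
  val=6, p=3
  val=10, p=4
  val=15, p=5

Final answer: 15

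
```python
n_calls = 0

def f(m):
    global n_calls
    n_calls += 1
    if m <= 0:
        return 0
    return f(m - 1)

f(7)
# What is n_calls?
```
Call trace:
f(m=7)
  f(m=6)
    f(m=5)
      f(m=4)
        f(m=3)
          f(m=2)
            f(m=1)
              f(m=0)
              -> return 0
            -> return 0
          -> return 0
        -> return 0
      -> return 0
    -> return 0
  -> return 0
-> return 0

n_calls is incremented once per call. f is entered once for each m = 7, 6, 5, 4, 3, 2, 1, 0 (the m <= 0 call returns without recursing), i.e. 7 + 1 calls.
n_calls = 8

Final answer: 8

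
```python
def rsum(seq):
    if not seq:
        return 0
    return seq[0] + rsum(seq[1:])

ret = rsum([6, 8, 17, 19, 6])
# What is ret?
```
Call trace:
rsum(seq=[6, 8, 17, 19, 6])
  rsum(seq=[8, 17, 19, 6])
    rsum(seq=[17, 19, 6])
      rsum(seq=[19, 6])
        rsum(seq=[6])
          rsum(seq=[])
          -> return 0
        -> return 6
      -> return 25
    -> return 42
  -> return 50
-> return 56

Final answer: 56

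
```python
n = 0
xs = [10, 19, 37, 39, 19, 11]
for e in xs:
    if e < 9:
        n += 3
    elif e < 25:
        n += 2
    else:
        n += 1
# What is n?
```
Trace:
  n=0
  n=2, e=10
  n=4, e=19
  n=5, e=37
  n=6, e=39
  n=8, e=19
  n=10, e=11

Final answer: 10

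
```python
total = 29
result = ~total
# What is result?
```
Trace:
  total=29
  total=29, result=-30

Final answer: -30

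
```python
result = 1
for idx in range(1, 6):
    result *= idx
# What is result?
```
Trace:
  result=1
  result=1, idx=1
  result=2, idx=2
  result=6, idx=3
  result=24, idx=4
  result=120, idx=5

Final answer: 120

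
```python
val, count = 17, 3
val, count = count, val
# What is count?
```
Trace:
  val=17, count=3
  val=3, count=17

Final answer: 17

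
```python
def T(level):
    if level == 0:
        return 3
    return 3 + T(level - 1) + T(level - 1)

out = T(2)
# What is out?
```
Call trace (a repeated sub-call is expanded the first time; later identical calls just restate its return value):
T(level=2)
  T(level=1)
    T(level=0)
    -> return 3
    T(level=0)
    -> return 3
  -> return 9
  T(level=1) -> return 9  (same call as traced above)
-> return 21

Final answer: 21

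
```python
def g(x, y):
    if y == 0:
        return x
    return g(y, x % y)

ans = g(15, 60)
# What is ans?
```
Call trace:
g(x=15, y=60)
  g(x=60, y=15)
    g(x=15, y=0)
    -> return 15
  -> return 15
-> return 15

Final answer: 15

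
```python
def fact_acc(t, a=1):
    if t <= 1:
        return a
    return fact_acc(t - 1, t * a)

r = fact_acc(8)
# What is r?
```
Call trace:
fact_acc(t=8, a=1)
  fact_acc(t=7, a=8)
    fact_acc(t=6, a=56)
      fact_acc(t=5, a=336)
        fact_acc(t=4, a=1680)
          fact_acc(t=3, a=6720)
            fact_acc(t=2, a=20160)
              fact_acc(t=1, a=40320)
              -> return 40320
            -> return 40320
          -> return 40320
        -> return 40320
      -> return 40320
    -> return 40320
  -> return 40320
-> return 40320

Final answer: 40320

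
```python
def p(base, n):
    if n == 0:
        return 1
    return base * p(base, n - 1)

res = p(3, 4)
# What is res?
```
Call trace:
p(base=3, n=4)
  p(base=3, n=3)
    p(base=3, n=2)
      p(base=3, n=1)
        p(base=3, n=0)
        -> return 1
      -> return 3
    -> return 9
  -> return 27
-> return 81

Final answer: 81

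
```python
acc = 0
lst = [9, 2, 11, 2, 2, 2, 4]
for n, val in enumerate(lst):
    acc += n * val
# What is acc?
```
Trace:
  acc=0
  acc=0, n=0, val=9
  acc=2, n=1, val=2
  acc=24, n=2, val=11
  acc=30, n=3, val=2
  acc=38, n=4, val=2
  acc=48, n=5, val=2
  acc=72, n=6, val=4

Final answer: 72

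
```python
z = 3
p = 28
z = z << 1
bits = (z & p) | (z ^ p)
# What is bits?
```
Trace:
  z=3
  z=3, p=28
  z=6, p=28
  z=6, p=28, bits=30

Final answer: 30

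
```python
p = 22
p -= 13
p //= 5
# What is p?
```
Trace:
  p=22
  p=9
  p=1

Final answer: 1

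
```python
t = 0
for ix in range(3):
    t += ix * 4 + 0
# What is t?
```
Trace:
  t=0
  t=0, ix=0
  t=4, ix=1
  t=12, ix=2

Final answer: 12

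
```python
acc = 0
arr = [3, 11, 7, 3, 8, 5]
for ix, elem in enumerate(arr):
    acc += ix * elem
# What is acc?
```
Trace:
  acc=0
  acc=0, ix=0, elem=3
  acc=11, ix=1, elem=11
  acc=25, ix=2, elem=7
  acc=34, ix=3, elem=3
  acc=66, ix=4, elem=8
  acc=91, ix=5, elem=5

Final answer: 91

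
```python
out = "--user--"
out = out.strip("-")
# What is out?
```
Trace:
  out='--user--'
  out='user'

Final answer: 'user'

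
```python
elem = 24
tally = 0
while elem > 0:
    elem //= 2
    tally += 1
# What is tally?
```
Trace:
  elem=24
  elem=24, tally=0
  elem=12, tally=1
  elem=6, tally=2
  elem=3, tally=3
  elem=1, tally=4
  elem=0, tally=5

Final answer: 5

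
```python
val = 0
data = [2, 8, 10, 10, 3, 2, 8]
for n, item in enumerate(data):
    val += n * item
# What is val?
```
Trace:
  val=0
  val=0, n=0, item=2
  val=8, n=1, item=8
  val=28, n=2, item=10
  val=58, n=3, item=10
  val=70, n=4, item=3
  val=80, n=5, item=2
  val=128, n=6, item=8

Final answer: 128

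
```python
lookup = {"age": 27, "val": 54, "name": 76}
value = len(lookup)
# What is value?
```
Trace:
  lookup={'age': 27, 'val': 54, 'name': 76}
  lookup={'age': 27, 'val': 54, 'name': 76}, value=3

Final answer: 3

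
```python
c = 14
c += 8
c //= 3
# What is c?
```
Trace:
  c=14
  c=22
  c=7

Final answer: 7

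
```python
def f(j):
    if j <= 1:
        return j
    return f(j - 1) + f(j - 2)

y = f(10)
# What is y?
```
Call trace (a repeated sub-call is expanded the first time; later identical calls just restate its return value):
f(j=10)
  f(j=9)
    f(j=8)
      f(j=7)
        f(j=6)
          f(j=5)
            f(j=4)
              f(j=3)
                f(j=2)
                  f(j=1)
                  -> return 1
                  f(j=0)
                  -> return 0
                -> return 1
                f(j=1)
                -> return 1
              -> return 2
              f(j=2) -> return 1  (same call as traced above)
            -> return 3
            f(j=3) -> return 2  (same call as traced above)
          -> return 5
          f(j=4) -> return 3  (same call as traced above)
        -> return 8
        f(j=5) -> return 5  (same call as traced above)
      -> return 13
      f(j=6) -> return 8  (same call as traced above)
    -> return 21
    f(j=7) -> return 13  (same call as traced above)
  -> return 34
  f(j=8) -> return 21  (same call as traced above)
-> return 55

Final answer: 55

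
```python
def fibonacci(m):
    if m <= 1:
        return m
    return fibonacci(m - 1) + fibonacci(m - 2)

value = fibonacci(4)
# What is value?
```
Call trace (a repeated sub-call is expanded the first time; later identical calls just restate its return value):
fibonacci(m=4)
  fibonacci(m=3)
    fibonacci(m=2)
      fibonacci(m=1)
      -> return 1
      fibonacci(m=0)
      -> return 0
    -> return 1
    fibonacci(m=1)
    -> return 1
  -> return 2
  fibonacci(m=2) -> return 1  (same call as traced above)
-> return 3

Final answer: 3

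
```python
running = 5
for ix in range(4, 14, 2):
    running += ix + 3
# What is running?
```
Trace:
  running=5
  running=12, ix=4
  running=21, ix=6
  running=32, ix=8
  running=45, ix=10
  running=60, ix=12

Final answer: 60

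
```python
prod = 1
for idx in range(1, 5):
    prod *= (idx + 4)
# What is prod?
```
Trace:
  prod=1
  prod=5, idx=1
  prod=30, idx=2
  prod=210, idx=3
  prod=1680, idx=4

Final answer: 1680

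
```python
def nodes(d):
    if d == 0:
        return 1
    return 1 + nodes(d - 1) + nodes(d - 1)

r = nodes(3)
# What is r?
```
Call trace (a repeated sub-call is expanded the first time; later identical calls just restate its return value):
nodes(d=3)
  nodes(d=2)
    nodes(d=1)
      nodes(d=0)
      -> return 1
      nodes(d=0)
      -> return 1
    -> return 3
    nodes(d=1) -> return 3  (same call as traced above)
  -> return 7
  nodes(d=2) -> return 7  (same call as traced above)
-> return 15

Final answer: 15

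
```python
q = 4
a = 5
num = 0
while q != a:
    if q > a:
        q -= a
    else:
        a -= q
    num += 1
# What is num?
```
Trace:
  q=4
  q=4, a=5
  q=4, a=5, num=0
  q=4, a=1, num=1
  q=3, a=1, num=2
  q=2, a=1, num=3
  q=1, a=1, num=4

Final answer: 4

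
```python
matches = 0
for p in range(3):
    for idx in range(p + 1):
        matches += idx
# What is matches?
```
Trace:
  matches=0
  matches=0, p=0, idx=0
  matches=0, p=1, idx=0
  matches=1, p=1, idx=1
  matches=1, p=2, idx=0
  matches=2, p=2, idx=1
  matches=4, p=2, idx=2

Final answer: 4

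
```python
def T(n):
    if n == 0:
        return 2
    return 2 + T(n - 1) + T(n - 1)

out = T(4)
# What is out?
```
Call trace (a repeated sub-call is expanded the first time; later identical calls just restate its return value):
T(n=4)
  T(n=3)
    T(n=2)
      T(n=1)
        T(n=0)
        -> return 2
        T(n=0)
        -> return 2
      -> return 6
      T(n=1) -> return 6  (same call as traced above)
    -> return 14
    T(n=2) -> return 14  (same call as traced above)
  -> return 30
  T(n=3) -> return 30  (same call as traced above)
-> return 62

Final answer: 62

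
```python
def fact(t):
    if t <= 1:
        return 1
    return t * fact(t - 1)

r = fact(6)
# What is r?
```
Call trace:
fact(t=6)
  fact(t=5)
    fact(t=4)
      fact(t=3)
        fact(t=2)
          fact(t=1)
          -> return 1
        -> return 2
      -> return 6
    -> return 24
  -> return 120
-> return 720

Final answer: 720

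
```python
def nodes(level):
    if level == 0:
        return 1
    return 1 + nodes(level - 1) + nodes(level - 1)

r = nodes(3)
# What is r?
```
Call trace (a repeated sub-call is expanded the first time; later identical calls just restate its return value):
nodes(level=3)
  nodes(level=2)
    nodes(level=1)
      nodes(level=0)
      -> return 1
      nodes(level=0)
      -> return 1
    -> return 3
    nodes(level=1) -> return 3  (same call as traced above)
  -> return 7
  nodes(level=2) -> return 7  (same call as traced above)
-> return 15

Final answer: 15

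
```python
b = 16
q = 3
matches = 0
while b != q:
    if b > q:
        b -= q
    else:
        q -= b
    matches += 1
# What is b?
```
Trace:
  b=16
  b=16, q=3
  b=16, q=3, matches=0
  b=13, q=3, matches=1
  b=10, q=3, matches=2
  b=7, q=3, matches=3
  b=4, q=3, matches=4
  b=1, q=3, matches=5
  b=1, q=2, matches=6
  b=1, q=1, matches=7

Final answer: 1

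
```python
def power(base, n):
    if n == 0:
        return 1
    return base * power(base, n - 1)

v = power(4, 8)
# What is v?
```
Call trace:
power(base=4, n=8)
  power(base=4, n=7)
    power(base=4, n=6)
      power(base=4, n=5)
        power(base=4, n=4)
          power(base=4, n=3)
            power(base=4, n=2)
              power(base=4, n=1)
                power(base=4, n=0)
                -> return 1
              -> return 4
            -> return 16
          -> return 64
        -> return 256
      -> return 1024
    -> return 4096
  -> return 16384
-> return 65536

Final answer: 65536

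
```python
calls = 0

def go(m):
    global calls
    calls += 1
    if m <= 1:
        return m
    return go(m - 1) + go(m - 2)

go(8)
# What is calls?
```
Call trace (a repeated sub-call is expanded the first time; later identical calls just restate its return value):
go(m=8)
  go(m=7)
    go(m=6)
      go(m=5)
        go(m=4)
          go(m=3)
            go(m=2)
              go(m=1)
              -> return 1
              go(m=0)
              -> return 0
            -> return 1
            go(m=1)
            -> return 1
          -> return 2
          go(m=2) -> return 1  (same call as traced above)
        -> return 3
        go(m=3) -> return 2  (same call as traced above)
      -> return 5
      go(m=4) -> return 3  (same call as traced above)
    -> return 8
    go(m=5) -> return 5  (same call as traced above)
  -> return 13
  go(m=6) -> return 8  (same call as traced above)
-> return 21

calls is incremented once per call, so count the calls in each subtree. Let C(m) = number of calls made by go(m).
C(0) = C(1) = 1 (base case, no recursion); C(m) = 1 + C(m - 1) + C(m - 2) otherwise.
C(2) = 1 + C(1) + C(0) = 1 + 1 + 1 = 3
C(3) = 1 + C(2) + C(1) = 1 + 3 + 1 = 5
C(4) = 1 + C(3) + C(2) = 1 + 5 + 3 = 9
C(5) = 1 + C(4) + C(3) = 1 + 9 + 5 = 15
C(6) = 1 + C(5) + C(4) = 1 + 15 + 9 = 25
C(7) = 1 + C(6) + C(5) = 1 + 25 + 15 = 41
C(8) = 1 + C(7) + C(6) = 1 + 41 + 25 = 67
calls = C(8) = 67

Final answer: 67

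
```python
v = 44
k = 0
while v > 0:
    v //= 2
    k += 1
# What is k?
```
Trace:
  v=44
  v=44, k=0
  v=22, k=1
  v=11, k=2
  v=5, k=3
  v=2, k=4
  v=1, k=5
  v=0, k=6

Final answer: 6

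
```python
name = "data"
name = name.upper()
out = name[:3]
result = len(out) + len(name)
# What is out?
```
Trace:
  name='data'
  name='DATA'
  name='DATA', out='DAT'
  name='DATA', out='DAT', result=7

Final answer: 'DAT'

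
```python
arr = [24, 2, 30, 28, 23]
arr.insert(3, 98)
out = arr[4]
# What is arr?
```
Trace:
  arr=[24, 2, 30, 28, 23]
  arr=[24, 2, 30, 98, 28, 23]
  arr=[24, 2, 30, 98, 28, 23], out=28

Final answer: [24, 2, 30, 98, 28, 23]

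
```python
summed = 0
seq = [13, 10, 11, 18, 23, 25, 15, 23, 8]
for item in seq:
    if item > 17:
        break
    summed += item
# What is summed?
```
Trace:
  summed=0
  summed=13, item=13
  summed=23, item=10
  summed=34, item=11
  summed=34, item=18

Final answer: 34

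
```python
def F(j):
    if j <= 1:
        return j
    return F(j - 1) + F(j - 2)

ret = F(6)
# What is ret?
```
Call trace (a repeated sub-call is expanded the first time; later identical calls just restate its return value):
F(j=6)
  F(j=5)
    F(j=4)
      F(j=3)
        F(j=2)
          F(j=1)
          -> return 1
          F(j=0)
          -> return 0
        -> return 1
        F(j=1)
        -> return 1
      -> return 2
      F(j=2) -> return 1  (same call as traced above)
    -> return 3
    F(j=3) -> return 2  (same call as traced above)
  -> return 5
  F(j=4) -> return 3  (same call as traced above)
-> return 8

Final answer: 8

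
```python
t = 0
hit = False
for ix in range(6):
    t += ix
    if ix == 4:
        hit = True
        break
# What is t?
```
Trace:
  t=0
  t=0, hit=False
  t=0, hit=False, ix=0
  t=1, hit=False, ix=1
  t=3, hit=False, ix=2
  t=6, hit=False, ix=3
  t=10, hit=True, ix=4

Final answer: 10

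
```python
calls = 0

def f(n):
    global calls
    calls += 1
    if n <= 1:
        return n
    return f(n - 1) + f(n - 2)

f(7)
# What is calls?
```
Call trace (a repeated sub-call is expanded the first time; later identical calls just restate its return value):
f(n=7)
  f(n=6)
    f(n=5)
      f(n=4)
        f(n=3)
          f(n=2)
            f(n=1)
            -> return 1
            f(n=0)
            -> return 0
          -> return 1
          f(n=1)
          -> return 1
        -> return 2
        f(n=2) -> return 1  (same call as traced above)
      -> return 3
      f(n=3) -> return 2  (same call as traced above)
    -> return 5
    f(n=4) -> return 3  (same call as traced above)
  -> return 8
  f(n=5) -> return 5  (same call as traced above)
-> return 13

calls is incremented once per call, so count the calls in each subtree. Let C(n) = number of calls made by f(n).
C(0) = C(1) = 1 (base case, no recursion); C(n) = 1 + C(n - 1) + C(n - 2) otherwise.
C(2) = 1 + C(1) + C(0) = 1 + 1 + 1 = 3
C(3) = 1 + C(2) + C(1) = 1 + 3 + 1 = 5
C(4) = 1 + C(3) + C(2) = 1 + 5 + 3 = 9
C(5) = 1 + C(4) + C(3) = 1 + 9 + 5 = 15
C(6) = 1 + C(5) + C(4) = 1 + 15 + 9 = 25
C(7) = 1 + C(6) + C(5) = 1 + 25 + 15 = 41
calls = C(7) = 41

Final answer: 41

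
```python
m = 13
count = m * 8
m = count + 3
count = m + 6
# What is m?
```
Trace:
  m=13
  m=13, count=104
  m=107, count=104
  m=107, count=113

Final answer: 107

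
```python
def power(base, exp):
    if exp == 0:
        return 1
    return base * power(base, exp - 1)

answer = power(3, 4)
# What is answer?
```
Call trace:
power(base=3, exp=4)
  power(base=3, exp=3)
    power(base=3, exp=2)
      power(base=3, exp=1)
        power(base=3, exp=0)
        -> return 1
      -> return 3
    -> return 9
  -> return 27
-> return 81

Final answer: 81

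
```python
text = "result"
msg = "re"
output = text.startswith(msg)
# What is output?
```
Trace:
  text='result'
  text='result', msg='re'
  text='result', msg='re', output=True

Final answer: True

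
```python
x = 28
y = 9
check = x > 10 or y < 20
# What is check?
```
Trace:
  x=28
  x=28, y=9
  x=28, y=9, check=True

Final answer: True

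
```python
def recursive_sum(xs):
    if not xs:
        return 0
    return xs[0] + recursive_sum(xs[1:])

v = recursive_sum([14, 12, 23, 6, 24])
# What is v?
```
Call trace:
recursive_sum(xs=[14, 12, 23, 6, 24])
  recursive_sum(xs=[12, 23, 6, 24])
    recursive_sum(xs=[23, 6, 24])
      recursive_sum(xs=[6, 24])
        recursive_sum(xs=[24])
          recursive_sum(xs=[])
          -> return 0
        -> return 24
      -> return 30
    -> return 53
  -> return 65
-> return 79

Final answer: 79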